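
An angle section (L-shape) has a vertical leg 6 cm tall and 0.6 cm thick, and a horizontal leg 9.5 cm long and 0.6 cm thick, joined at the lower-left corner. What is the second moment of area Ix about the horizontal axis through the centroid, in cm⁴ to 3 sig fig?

Ix ≈ 26.6 cm⁴

Break the section into simple shapes (no overlaps), measuring from the bottom-left corner of the bounding box.
Vertical leg: 0.6 × 6, A = 3.6 cm², y = 3 cm, Ī = 10.8 cm⁴.
Horizontal leg (remainder): 8.9 × 0.6, A = 5.34 cm², y = 0.3 cm, Ī = 0.1602 cm⁴.
Centroid: ȳ = ΣA·y / ΣA = 1.3872 cm.
Transfer each piece to the horizontal axis through the centroid using Ī + A·d² with d = y − 1.3872:
  vertical leg: d = 1.6128 cm → contributes +20.163 cm⁴
  horizontal leg (remainder): d = -1.0872 cm → contributes +6.4727 cm⁴
Total I = 26.636 cm⁴.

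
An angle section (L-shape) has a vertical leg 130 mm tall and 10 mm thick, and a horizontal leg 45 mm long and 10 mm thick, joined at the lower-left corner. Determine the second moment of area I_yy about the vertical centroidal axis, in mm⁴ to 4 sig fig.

I_yy ≈ 1.862 × 10⁵ mm⁴

Split into non-overlapping primitives; take the origin at the lower-left of the bounding box.
Vertical leg: 10 × 130, A = 1 300 mm², x = 5 mm, Ī = 10833.3 mm⁴.
Horizontal leg (remainder): 35 × 10, A = 350 mm², x = 27.5 mm, Ī = 35729.2 mm⁴.
Centroid: x̄ = ΣA·x / ΣA = 9.77273 mm.
Transfer each piece to the vertical centroidal axis using Ī + A·d² with d = x − 9.77273:
  vertical leg: d = -4.77273 mm → contributes +40445.9 mm⁴
  horizontal leg (remainder): d = 17.7273 mm → contributes +145 719 mm⁴
Total I = 186 165 mm⁴.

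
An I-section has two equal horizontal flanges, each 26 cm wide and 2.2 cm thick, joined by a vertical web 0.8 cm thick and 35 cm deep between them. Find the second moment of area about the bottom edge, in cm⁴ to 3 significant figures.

I_base ≈ 9.77 × 10⁴ cm⁴

Break the section into simple shapes (no overlaps), measuring from the bottom-left corner of the bounding box.
Bottom flange: 26 × 2.2, A = 57.2 cm², y = 1.1 cm, Ī = 23.071 cm⁴.
Web: 0.8 × 35, A = 28 cm², y = 19.7 cm, Ī = 2858.3 cm⁴.
Top flange: 26 × 2.2, A = 57.2 cm², y = 38.3 cm, Ī = 23.071 cm⁴.
Transfer each piece to a horizontal axis along the bottom face using Ī + A·d² with d = y − 0:
  bottom flange: d = 1.1 cm → contributes +92.283 cm⁴
  web: d = 19.7 cm → contributes +13 725 cm⁴
  top flange: d = 38.3 cm → contributes +83 929 cm⁴
Total I = 97 746 cm⁴.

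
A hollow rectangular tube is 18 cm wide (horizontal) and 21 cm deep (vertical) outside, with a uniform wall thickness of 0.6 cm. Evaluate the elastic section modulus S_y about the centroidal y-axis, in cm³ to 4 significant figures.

S_y ≈ 264.7 cm³

Treat the section as a set of non-overlapping primitives; coordinates are from the bounding-box lower-left.
Outer rectangle: 18 × 21, A = 378 cm², x = 9 cm, Ī = 10 206 cm⁴.
Inner void (subtracted): 16.8 × 19.8, A = 332.64 cm², x = 9 cm, Ī = 7823.69 cm⁴.
By symmetry the centroid is at mid-width, x̄ = 9 cm.
All pieces are centred on the centroidal y-axis, so I = ΣĪ (holes subtracted) = 2382.31 cm⁴.
Extreme fibre distance c = 9 cm; S = I/c = 264.701 cm³.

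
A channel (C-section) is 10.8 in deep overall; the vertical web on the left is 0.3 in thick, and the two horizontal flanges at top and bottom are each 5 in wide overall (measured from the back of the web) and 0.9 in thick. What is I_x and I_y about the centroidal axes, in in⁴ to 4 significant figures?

I_x ≈ 239.4 in⁴, I_y ≈ 30.24 in⁴

Split into non-overlapping primitives; take the origin at the lower-left of the bounding box.
Web: 0.3 × 10.8, A = 3.24 in², y = 5.4 in, Ī = 31.4928 in⁴.
Top flange (beyond web): 4.7 × 0.9, A = 4.23 in², y = 10.35 in, Ī = 0.285525 in⁴.
Bottom flange (beyond web): 4.7 × 0.9, A = 4.23 in², y = 0.45 in, Ī = 0.285525 in⁴.
By symmetry the centroid is at mid-height, ȳ = 5.4 in.
Transfer each piece to the centroidal x-axis using Ī + A·d² with d = y − 5.4:
  web: d = 0 in → contributes +31.4928 in⁴
  top flange (beyond web): d = 4.95 in → contributes +103.931 in⁴
  bottom flange (beyond web): d = -4.95 in → contributes +103.931 in⁴
Total I = 239.355 in⁴.
For the y-axis: x̄ = 1.95769 in.
Repeating about the centroidal y-axis gives I_y = 30.2401 in⁴.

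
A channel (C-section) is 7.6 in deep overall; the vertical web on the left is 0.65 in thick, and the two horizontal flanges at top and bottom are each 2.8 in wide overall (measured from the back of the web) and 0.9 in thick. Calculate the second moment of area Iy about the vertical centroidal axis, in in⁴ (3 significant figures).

Split into non-overlapping primitives; take the origin at the lower-left of the bounding box.
Web: 0.65 × 7.6, A = 4.94 in², x = 0.325 in, Ī = 0.17393 in⁴.
Top flange (beyond web): 2.15 × 0.9, A = 1.935 in², x = 1.725 in, Ī = 0.74538 in⁴.
Bottom flange (beyond web): 2.15 × 0.9, A = 1.935 in², x = 1.725 in, Ī = 0.74538 in⁴.
Centroid: x̄ = ΣA·x / ΣA = 0.93998 in.
Transfer each piece to the vertical centroidal axis using Ī + A·d² with d = x − 0.93998:
  web: d = -0.61498 in → contributes +2.0423 in⁴
  top flange (beyond web): d = 0.78502 in → contributes +1.9378 in⁴
  bottom flange (beyond web): d = 0.78502 in → contributes +1.9378 in⁴
Total I = 5.9179 in⁴.

Iy ≈ 5.92 in⁴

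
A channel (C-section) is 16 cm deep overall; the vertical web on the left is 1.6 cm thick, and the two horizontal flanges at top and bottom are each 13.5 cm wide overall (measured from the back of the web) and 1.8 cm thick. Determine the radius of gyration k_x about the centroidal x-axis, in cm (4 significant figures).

k_x ≈ 6.301 cm

Split into non-overlapping primitives; take the origin at the lower-left of the bounding box.
Web: 1.6 × 16, A = 25.6 cm², y = 8 cm, Ī = 546.133 cm⁴.
Top flange (beyond web): 11.9 × 1.8, A = 21.42 cm², y = 15.1 cm, Ī = 5.7834 cm⁴.
Bottom flange (beyond web): 11.9 × 1.8, A = 21.42 cm², y = 0.9 cm, Ī = 5.7834 cm⁴.
By symmetry the centroid is at mid-height, ȳ = 8 cm.
Transfer each piece to the centroidal x-axis using Ī + A·d² with d = y − 8:
  web: d = 0 cm → contributes +546.133 cm⁴
  top flange (beyond web): d = 7.1 cm → contributes +1085.57 cm⁴
  bottom flange (beyond web): d = -7.1 cm → contributes +1085.57 cm⁴
Total I = 2717.26 cm⁴.
Radius of gyration: k = √(I/A) = √(2717.26 / 68.44) = 6.30102 cm.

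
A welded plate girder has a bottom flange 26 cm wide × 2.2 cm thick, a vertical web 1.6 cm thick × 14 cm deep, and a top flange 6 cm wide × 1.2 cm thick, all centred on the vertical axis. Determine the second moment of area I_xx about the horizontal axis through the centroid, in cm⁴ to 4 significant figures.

I_xx ≈ 2635 cm⁴

Split into non-overlapping primitives; take the origin at the lower-left of the bounding box.
Bottom plate: 26 × 2.2, A = 57.2 cm², y = 1.1 cm, Ī = 23.0707 cm⁴.
Web plate: 1.6 × 14, A = 22.4 cm², y = 9.2 cm, Ī = 365.867 cm⁴.
Top plate: 6 × 1.2, A = 7.2 cm², y = 16.8 cm, Ī = 0.864 cm⁴.
Centroid: ȳ = ΣA·y / ΣA = 4.49263 cm.
Transfer each piece to the horizontal axis through the centroid using Ī + A·d² with d = y − 4.49263:
  bottom plate: d = -3.39263 cm → contributes +681.438 cm⁴
  web plate: d = 4.70737 cm → contributes +862.236 cm⁴
  top plate: d = 12.3074 cm → contributes +1091.46 cm⁴
Total I = 2635.13 cm⁴.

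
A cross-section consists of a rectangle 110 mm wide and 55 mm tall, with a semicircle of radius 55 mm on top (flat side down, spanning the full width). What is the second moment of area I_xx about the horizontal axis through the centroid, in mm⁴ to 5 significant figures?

Split into non-overlapping primitives; take the origin at the lower-left of the bounding box.
Rectangular body: 110 × 55, A = 6 050 mm², y = 27.5 mm, Ī = 1 525 104 mm⁴.
Semicircular cap: semicircle r = 55, A = 4751.659 mm², y = 78.34272 mm, Ī = 1 004 345 mm⁴.
Centroid: ȳ = ΣA·y / ΣA = 49.86576 mm.
Transfer each piece to the horizontal axis through the centroid using Ī + A·d² with d = y − 49.86576:
  rectangular body: d = -22.36576 mm → contributes +4 551 478 mm⁴
  semicircular cap: d = 28.47697 mm → contributes +4 857 644 mm⁴
Total I = 9 409 122 mm⁴.

I_xx ≈ 9.4091 × 10⁶ mm⁴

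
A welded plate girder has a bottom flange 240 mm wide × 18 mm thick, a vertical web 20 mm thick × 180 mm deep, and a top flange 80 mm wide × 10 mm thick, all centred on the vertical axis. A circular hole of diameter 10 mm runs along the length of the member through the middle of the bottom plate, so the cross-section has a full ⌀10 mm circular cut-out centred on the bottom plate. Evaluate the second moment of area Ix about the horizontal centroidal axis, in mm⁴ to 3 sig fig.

Ix ≈ 4.49 × 10⁷ mm⁴

Break the section into simple shapes (no overlaps), measuring from the bottom-left corner of the bounding box.
Bottom plate: 240 × 18, A = 4 320 mm², y = 9 mm, Ī = 116 640 mm⁴.
Web plate: 20 × 180, A = 3 600 mm², y = 108 mm, Ī = 9 720 000 mm⁴.
Top plate: 80 × 10, A = 800 mm², y = 203 mm, Ī = 6666.7 mm⁴.
Hole (subtracted): ⌀10, A = 78.54 mm², y = 9 mm, Ī = 490.87 mm⁴.
Centroid: ȳ = ΣA·y / ΣA = 68.203 mm.
Transfer each piece to the horizontal centroidal axis using Ī + A·d² with d = y − 68.203:
  bottom plate: d = -59.203 mm → contributes +15 258 198 mm⁴
  web plate: d = 39.797 mm → contributes +15 421 697 mm⁴
  top plate: d = 134.8 mm → contributes +14 542 861 mm⁴
  hole: d = -59.203 mm → contributes −275 772 mm⁴
Total I = 44 946 983 mm⁴.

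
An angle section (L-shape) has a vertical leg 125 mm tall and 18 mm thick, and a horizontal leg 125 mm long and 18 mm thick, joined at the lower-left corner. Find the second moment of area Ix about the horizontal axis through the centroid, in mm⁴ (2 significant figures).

Split into non-overlapping primitives; take the origin at the lower-left of the bounding box.
Vertical leg: 18 × 125, A = 2 250 mm², y = 62.5 mm, Ī = 2 929 688 mm⁴.
Horizontal leg (remainder): 107 × 18, A = 1 926 mm², y = 9 mm, Ī = 52 002 mm⁴.
Centroid: ȳ = ΣA·y / ΣA = 37.83 mm.
Transfer each piece to the horizontal axis through the centroid using Ī + A·d² with d = y − 37.83:
  vertical leg: d = 24.67 mm → contributes +4 299 565 mm⁴
  horizontal leg (remainder): d = -28.83 mm → contributes +1 652 326 mm⁴
Total I = 5 951 891 mm⁴.

Ix ≈ 6.0 × 10⁶ mm⁴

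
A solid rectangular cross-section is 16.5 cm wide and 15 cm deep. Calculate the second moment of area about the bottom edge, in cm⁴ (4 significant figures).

I_base ≈ 1.856 × 10⁴ cm⁴

The section: 16.5 × 15, A = 247.5 cm², y = 7.5 cm, Ī = 4640.63 cm⁴.
Transfer it to the base of the section using Ī + A·d² with d = y − 0:
  the section: d = 7.5 cm → contributes +18562.5 cm⁴
Total I = 18562.5 cm⁴.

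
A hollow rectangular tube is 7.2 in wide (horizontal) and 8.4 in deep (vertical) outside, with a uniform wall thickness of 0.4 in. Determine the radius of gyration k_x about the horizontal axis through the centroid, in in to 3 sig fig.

k_x ≈ 3.20 in

Decompose the section into non-overlapping parts with the origin at the bottom-left of its bounding rectangle.
Outer rectangle: 7.2 × 8.4, A = 60.48 in², y = 4.2 in, Ī = 355.62 in⁴.
Inner void (subtracted): 6.4 × 7.6, A = 48.64 in², y = 4.2 in, Ī = 234.12 in⁴.
By symmetry the centroid is at mid-height, ȳ = 4.2 in.
All pieces are centred on the horizontal axis through the centroid, so I = ΣĪ (holes subtracted) = 121.5 in⁴.
Radius of gyration: k = √(I/A) = √(121.5 / 11.84) = 3.2034 in.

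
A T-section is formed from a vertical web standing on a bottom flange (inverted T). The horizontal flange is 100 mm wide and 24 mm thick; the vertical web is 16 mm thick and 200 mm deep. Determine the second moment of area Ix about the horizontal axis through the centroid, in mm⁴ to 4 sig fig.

Break the section into simple shapes (no overlaps), measuring from the bottom-left corner of the bounding box.
Flange: 100 × 24, A = 2 400 mm², y = 12 mm, Ī = 115 200 mm⁴.
Web: 16 × 200, A = 3 200 mm², y = 124 mm, Ī = 10 666 667 mm⁴.
Centroid: ȳ = ΣA·y / ΣA = 76 mm.
Transfer each piece to the horizontal axis through the centroid using Ī + A·d² with d = y − 76:
  flange: d = -64 mm → contributes +9 945 600 mm⁴
  web: d = 48 mm → contributes +18 039 467 mm⁴
Total I = 27 985 067 mm⁴.

Ix ≈ 2.799 × 10⁷ mm⁴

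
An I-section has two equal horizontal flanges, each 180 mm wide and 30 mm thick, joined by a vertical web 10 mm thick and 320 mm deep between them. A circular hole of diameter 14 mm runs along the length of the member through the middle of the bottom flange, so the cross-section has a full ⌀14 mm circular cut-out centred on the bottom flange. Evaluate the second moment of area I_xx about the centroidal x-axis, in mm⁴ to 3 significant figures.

Decompose the section into non-overlapping parts with the origin at the bottom-left of its bounding rectangle.
Bottom flange: 180 × 30, A = 5 400 mm², y = 15 mm, Ī = 405 000 mm⁴.
Web: 10 × 320, A = 3 200 mm², y = 190 mm, Ī = 27 306 667 mm⁴.
Top flange: 180 × 30, A = 5 400 mm², y = 365 mm, Ī = 405 000 mm⁴.
Hole (subtracted): ⌀14, A = 153.94 mm², y = 15 mm, Ī = 1885.7 mm⁴.
Centroid: ȳ = ΣA·y / ΣA = 191.95 mm.
Transfer each piece to the centroidal x-axis using Ī + A·d² with d = y − 191.95:
  bottom flange: d = -176.95 mm → contributes +169 477 661 mm⁴
  web: d = -1.9456 mm → contributes +27 318 780 mm⁴
  top flange: d = 173.05 mm → contributes +162 123 222 mm⁴
  hole: d = -176.95 mm → contributes −4 821 648 mm⁴
Total I = 354 098 015 mm⁴.

I_xx ≈ 3.54 × 10⁸ mm⁴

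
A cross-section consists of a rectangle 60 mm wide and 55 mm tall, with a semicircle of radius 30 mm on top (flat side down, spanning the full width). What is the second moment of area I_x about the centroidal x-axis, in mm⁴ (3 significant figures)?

Decompose the section into non-overlapping parts with the origin at the bottom-left of its bounding rectangle.
Rectangular body: 60 × 55, A = 3 300 mm², y = 27.5 mm, Ī = 831 875 mm⁴.
Semicircular cap: semicircle r = 30, A = 1413.7 mm², y = 67.732 mm, Ī = 88 903 mm⁴.
Centroid: ȳ = ΣA·y / ΣA = 39.566 mm.
Transfer each piece to the centroidal x-axis using Ī + A·d² with d = y − 39.566:
  rectangular body: d = -12.066 mm → contributes +1 312 342 mm⁴
  semicircular cap: d = 28.166 mm → contributes +1 210 444 mm⁴
Total I = 2 522 786 mm⁴.

I_x ≈ 2.52 × 10⁶ mm⁴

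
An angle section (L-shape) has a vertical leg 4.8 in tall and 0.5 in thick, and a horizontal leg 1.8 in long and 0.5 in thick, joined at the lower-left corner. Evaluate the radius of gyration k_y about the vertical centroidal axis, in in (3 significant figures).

k_y ≈ 0.427 in

Split into non-overlapping primitives; take the origin at the lower-left of the bounding box.
Vertical leg: 0.5 × 4.8, A = 2.4 in², x = 0.25 in, Ī = 0.05 in⁴.
Horizontal leg (remainder): 1.3 × 0.5, A = 0.65 in², x = 1.15 in, Ī = 0.091542 in⁴.
Centroid: x̄ = ΣA·x / ΣA = 0.4418 in.
Transfer each piece to the vertical centroidal axis using Ī + A·d² with d = x − 0.4418:
  vertical leg: d = -0.1918 in → contributes +0.13829 in⁴
  horizontal leg (remainder): d = 0.7082 in → contributes +0.41754 in⁴
Total I = 0.55584 in⁴.
Radius of gyration: k = √(I/A) = √(0.55584 / 3.05) = 0.4269 in.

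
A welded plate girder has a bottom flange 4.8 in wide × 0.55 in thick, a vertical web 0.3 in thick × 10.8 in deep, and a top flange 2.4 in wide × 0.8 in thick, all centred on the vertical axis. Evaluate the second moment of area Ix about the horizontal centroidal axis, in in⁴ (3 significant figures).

Treat the section as a set of non-overlapping primitives; coordinates are from the bounding-box lower-left.
Bottom plate: 4.8 × 0.55, A = 2.64 in², y = 0.275 in, Ī = 0.06655 in⁴.
Web plate: 0.3 × 10.8, A = 3.24 in², y = 5.95 in, Ī = 31.493 in⁴.
Top plate: 2.4 × 0.8, A = 1.92 in², y = 11.75 in, Ī = 0.1024 in⁴.
Centroid: ȳ = ΣA·y / ΣA = 5.4569 in.
Transfer each piece to the horizontal centroidal axis using Ī + A·d² with d = y − 5.4569:
  bottom plate: d = -5.1819 in → contributes +70.957 in⁴
  web plate: d = 0.49308 in → contributes +32.281 in⁴
  top plate: d = 6.2931 in → contributes +76.14 in⁴
Total I = 179.38 in⁴.

Ix ≈ 179 in⁴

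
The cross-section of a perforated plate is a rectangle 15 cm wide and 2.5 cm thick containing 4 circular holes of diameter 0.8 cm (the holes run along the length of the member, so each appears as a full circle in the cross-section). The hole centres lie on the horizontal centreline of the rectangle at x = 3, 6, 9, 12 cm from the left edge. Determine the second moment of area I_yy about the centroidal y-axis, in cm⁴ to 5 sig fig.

I_yy ≈ 680.43 cm⁴

Break the section into simple shapes (no overlaps), measuring from the bottom-left corner of the bounding box.
Plate: 15 × 2.5, A = 37.5 cm², x = 7.5 cm, Ī = 703.125 cm⁴.
Hole 1 (subtracted): ⌀0.8, A = 0.5026548 cm², x = 3 cm, Ī = 0.02010619 cm⁴.
Hole 2 (subtracted): ⌀0.8, A = 0.5026548 cm², x = 6 cm, Ī = 0.02010619 cm⁴.
Hole 3 (subtracted): ⌀0.8, A = 0.5026548 cm², x = 9 cm, Ī = 0.02010619 cm⁴.
Hole 4 (subtracted): ⌀0.8, A = 0.5026548 cm², x = 12 cm, Ī = 0.02010619 cm⁴.
By symmetry the centroid is at mid-width, x̄ = 7.5 cm.
Transfer each piece to the centroidal y-axis using Ī + A·d² with d = x − 7.5:
  plate: d = 0 cm → contributes +703.125 cm⁴
  hole 1: d = -4.5 cm → contributes −10.19887 cm⁴
  hole 2: d = -1.5 cm → contributes −1.15108 cm⁴
  hole 3: d = 1.5 cm → contributes −1.15108 cm⁴
  hole 4: d = 4.5 cm → contributes −10.19887 cm⁴
Total I = 680.4251 cm⁴.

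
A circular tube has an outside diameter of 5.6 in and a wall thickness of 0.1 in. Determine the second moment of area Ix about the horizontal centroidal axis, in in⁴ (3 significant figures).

Decompose the section into non-overlapping parts with the origin at the bottom-left of its bounding rectangle.
Outer circle: ⌀5.6, A = 24.63 in², y = 2.8 in, Ī = 48.275 in⁴.
Bore (subtracted): ⌀5.4, A = 22.902 in², y = 2.8 in, Ī = 41.739 in⁴.
By symmetry the centroid is at mid-height, ȳ = 2.8 in.
All pieces are centred on the horizontal centroidal axis, so I = ΣĪ (holes subtracted) = 6.5357 in⁴.

Ix ≈ 6.54 in⁴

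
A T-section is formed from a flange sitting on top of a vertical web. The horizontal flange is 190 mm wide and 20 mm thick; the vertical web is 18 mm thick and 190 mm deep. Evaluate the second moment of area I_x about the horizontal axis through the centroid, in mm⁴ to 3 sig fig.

I_x ≈ 3.03 × 10⁷ mm⁴

Split into non-overlapping primitives; take the origin at the lower-left of the bounding box.
Flange: 190 × 20, A = 3 800 mm², y = 200 mm, Ī = 126 667 mm⁴.
Web: 18 × 190, A = 3 420 mm², y = 95 mm, Ī = 10 288 500 mm⁴.
Centroid: ȳ = ΣA·y / ΣA = 150.26 mm.
Transfer each piece to the horizontal axis through the centroid using Ī + A·d² with d = y − 150.26:
  flange: d = 49.737 mm → contributes +9 526 930 mm⁴
  web: d = -55.263 mm → contributes +20 733 237 mm⁴
Total I = 30 260 167 mm⁴.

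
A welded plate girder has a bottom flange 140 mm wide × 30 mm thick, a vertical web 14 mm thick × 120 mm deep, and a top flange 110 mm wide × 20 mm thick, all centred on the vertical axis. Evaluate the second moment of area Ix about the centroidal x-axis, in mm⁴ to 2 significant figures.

Split into non-overlapping primitives; take the origin at the lower-left of the bounding box.
Bottom plate: 140 × 30, A = 4 200 mm², y = 15 mm, Ī = 315 000 mm⁴.
Web plate: 14 × 120, A = 1 680 mm², y = 90 mm, Ī = 2 016 000 mm⁴.
Top plate: 110 × 20, A = 2 200 mm², y = 160 mm, Ī = 73 333 mm⁴.
Centroid: ȳ = ΣA·y / ΣA = 70.07 mm.
Transfer each piece to the centroidal x-axis using Ī + A·d² with d = y − 70.07:
  bottom plate: d = -55.07 mm → contributes +13 054 330 mm⁴
  web plate: d = 19.93 mm → contributes +2 683 019 mm⁴
  top plate: d = 89.93 mm → contributes +17 863 940 mm⁴
Total I = 33 601 289 mm⁴.

Ix ≈ 3.4 × 10⁷ mm⁴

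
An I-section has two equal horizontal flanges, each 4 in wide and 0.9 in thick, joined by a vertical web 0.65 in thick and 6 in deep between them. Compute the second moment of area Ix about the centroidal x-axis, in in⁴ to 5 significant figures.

Ix ≈ 97.884 in⁴

Break the section into simple shapes (no overlaps), measuring from the bottom-left corner of the bounding box.
Bottom flange: 4 × 0.9, A = 3.6 in², y = 0.45 in, Ī = 0.243 in⁴.
Web: 0.65 × 6, A = 3.9 in², y = 3.9 in, Ī = 11.7 in⁴.
Top flange: 4 × 0.9, A = 3.6 in², y = 7.35 in, Ī = 0.243 in⁴.
By symmetry the centroid is at mid-height, ȳ = 3.9 in.
Transfer each piece to the centroidal x-axis using Ī + A·d² with d = y − 3.9:
  bottom flange: d = -3.45 in → contributes +43.092 in⁴
  web: d = 0 in → contributes +11.7 in⁴
  top flange: d = 3.45 in → contributes +43.092 in⁴
Total I = 97.884 in⁴.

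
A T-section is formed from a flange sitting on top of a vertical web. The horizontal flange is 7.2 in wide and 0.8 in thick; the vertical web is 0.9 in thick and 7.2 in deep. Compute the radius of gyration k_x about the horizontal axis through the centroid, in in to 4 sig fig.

Break the section into simple shapes (no overlaps), measuring from the bottom-left corner of the bounding box.
Flange: 7.2 × 0.8, A = 5.76 in², y = 7.6 in, Ī = 0.3072 in⁴.
Web: 0.9 × 7.2, A = 6.48 in², y = 3.6 in, Ī = 27.9936 in⁴.
Centroid: ȳ = ΣA·y / ΣA = 5.48235 in.
Transfer each piece to the horizontal axis through the centroid using Ī + A·d² with d = y − 5.48235:
  flange: d = 2.11765 in → contributes +26.1375 in⁴
  web: d = -1.88235 in → contributes +50.9539 in⁴
Total I = 77.0914 in⁴.
Radius of gyration: k = √(I/A) = √(77.0914 / 12.24) = 2.50964 in.

k_x ≈ 2.510 in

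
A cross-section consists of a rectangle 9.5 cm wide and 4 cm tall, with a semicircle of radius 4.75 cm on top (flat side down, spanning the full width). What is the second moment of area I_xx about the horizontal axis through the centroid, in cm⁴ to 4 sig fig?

Decompose the section into non-overlapping parts with the origin at the bottom-left of its bounding rectangle.
Rectangular body: 9.5 × 4, A = 38 cm², y = 2 cm, Ī = 50.6667 cm⁴.
Semicircular cap: semicircle r = 4.75, A = 35.4411 cm², y = 6.01596 cm, Ī = 55.8736 cm⁴.
Centroid: ȳ = ΣA·y / ΣA = 3.93802 cm.
Transfer each piece to the horizontal axis through the centroid using Ī + A·d² with d = y − 3.93802:
  rectangular body: d = -1.93802 cm → contributes +193.391 cm⁴
  semicircular cap: d = 2.07795 cm → contributes +208.903 cm⁴
Total I = 402.294 cm⁴.

I_xx ≈ 402.3 cm⁴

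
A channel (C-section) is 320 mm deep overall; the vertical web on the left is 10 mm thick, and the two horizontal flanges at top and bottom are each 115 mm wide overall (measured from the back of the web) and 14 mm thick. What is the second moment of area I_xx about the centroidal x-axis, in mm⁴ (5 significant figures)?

Decompose the section into non-overlapping parts with the origin at the bottom-left of its bounding rectangle.
Web: 10 × 320, A = 3 200 mm², y = 160 mm, Ī = 27 306 667 mm⁴.
Top flange (beyond web): 105 × 14, A = 1 470 mm², y = 313 mm, Ī = 24 010 mm⁴.
Bottom flange (beyond web): 105 × 14, A = 1 470 mm², y = 7 mm, Ī = 24 010 mm⁴.
By symmetry the centroid is at mid-height, ȳ = 160 mm.
Transfer each piece to the centroidal x-axis using Ī + A·d² with d = y − 160:
  web: d = 0 mm → contributes +27 306 667 mm⁴
  top flange (beyond web): d = 153 mm → contributes +34 435 240 mm⁴
  bottom flange (beyond web): d = -153 mm → contributes +34 435 240 mm⁴
Total I = 96 177 147 mm⁴.

I_xx ≈ 9.6177 × 10⁷ mm⁴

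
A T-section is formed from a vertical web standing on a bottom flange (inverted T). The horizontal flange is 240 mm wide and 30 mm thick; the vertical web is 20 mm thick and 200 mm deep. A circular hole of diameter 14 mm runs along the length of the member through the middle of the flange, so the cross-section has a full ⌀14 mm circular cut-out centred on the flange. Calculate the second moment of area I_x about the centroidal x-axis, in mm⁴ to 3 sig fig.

I_x ≈ 4.76 × 10⁷ mm⁴

Decompose the section into non-overlapping parts with the origin at the bottom-left of its bounding rectangle.
Flange: 240 × 30, A = 7 200 mm², y = 15 mm, Ī = 540 000 mm⁴.
Web: 20 × 200, A = 4 000 mm², y = 130 mm, Ī = 13 333 333 mm⁴.
Hole (subtracted): ⌀14, A = 153.94 mm², y = 15 mm, Ī = 1885.7 mm⁴.
Centroid: ȳ = ΣA·y / ΣA = 56.644 mm.
Transfer each piece to the centroidal x-axis using Ī + A·d² with d = y − 56.644:
  flange: d = -41.644 mm → contributes +13 026 284 mm⁴
  web: d = 73.356 mm → contributes +34 857 861 mm⁴
  hole: d = -41.644 mm → contributes −268 846 mm⁴
Total I = 47 615 299 mm⁴.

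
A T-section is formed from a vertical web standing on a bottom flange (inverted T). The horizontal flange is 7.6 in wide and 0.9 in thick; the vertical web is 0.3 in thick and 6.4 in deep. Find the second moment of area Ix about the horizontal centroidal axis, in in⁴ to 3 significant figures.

Ix ≈ 27.0 in⁴

Split into non-overlapping primitives; take the origin at the lower-left of the bounding box.
Flange: 7.6 × 0.9, A = 6.84 in², y = 0.45 in, Ī = 0.4617 in⁴.
Web: 0.3 × 6.4, A = 1.92 in², y = 4.1 in, Ī = 6.5536 in⁴.
Centroid: ȳ = ΣA·y / ΣA = 1.25 in.
Transfer each piece to the horizontal centroidal axis using Ī + A·d² with d = y − 1.25:
  flange: d = -0.8 in → contributes +4.8393 in⁴
  web: d = 2.85 in → contributes +22.149 in⁴
Total I = 26.988 in⁴.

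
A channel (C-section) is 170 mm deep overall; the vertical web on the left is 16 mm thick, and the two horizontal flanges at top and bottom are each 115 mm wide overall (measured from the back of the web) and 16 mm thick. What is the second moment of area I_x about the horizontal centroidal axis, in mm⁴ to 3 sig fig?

I_x ≈ 2.54 × 10⁷ mm⁴

Break the section into simple shapes (no overlaps), measuring from the bottom-left corner of the bounding box.
Web: 16 × 170, A = 2 720 mm², y = 85 mm, Ī = 6 550 667 mm⁴.
Top flange (beyond web): 99 × 16, A = 1 584 mm², y = 162 mm, Ī = 33 792 mm⁴.
Bottom flange (beyond web): 99 × 16, A = 1 584 mm², y = 8 mm, Ī = 33 792 mm⁴.
By symmetry the centroid is at mid-height, ȳ = 85 mm.
Transfer each piece to the horizontal centroidal axis using Ī + A·d² with d = y − 85:
  web: d = 0 mm → contributes +6 550 667 mm⁴
  top flange (beyond web): d = 77 mm → contributes +9 425 328 mm⁴
  bottom flange (beyond web): d = -77 mm → contributes +9 425 328 mm⁴
Total I = 25 401 323 mm⁴.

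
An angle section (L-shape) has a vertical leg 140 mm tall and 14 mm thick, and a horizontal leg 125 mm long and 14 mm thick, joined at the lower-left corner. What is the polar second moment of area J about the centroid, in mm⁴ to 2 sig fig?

J ≈ 1.2 × 10⁷ mm⁴

Break the section into simple shapes (no overlaps), measuring from the bottom-left corner of the bounding box.
Vertical leg: 14 × 140, A = 1 960 mm², y = 70 mm, Ī = 3 201 333 mm⁴.
Horizontal leg (remainder): 111 × 14, A = 1 554 mm², y = 7 mm, Ī = 25 382 mm⁴.
Centroid: ȳ = ΣA·y / ΣA = 42.14 mm.
Transfer each piece to the centroidal x-axis using Ī + A·d² with d = y − 42.14:
  vertical leg: d = 27.86 mm → contributes +4 722 706 mm⁴
  horizontal leg (remainder): d = -35.14 mm → contributes +1 944 231 mm⁴
Total I = 6 666 937 mm⁴.
For the y-axis: x̄ = 34.64 mm.
Repeating about the centroidal y-axis gives I_y = 5 013 415 mm⁴.
Polar second moment: J = I_x + I_y = 11 680 352 mm⁴.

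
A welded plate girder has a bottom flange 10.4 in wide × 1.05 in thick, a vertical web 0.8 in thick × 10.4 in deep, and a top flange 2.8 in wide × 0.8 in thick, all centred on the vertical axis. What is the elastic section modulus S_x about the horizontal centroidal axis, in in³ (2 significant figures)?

S_x ≈ 47 in³

Break the section into simple shapes (no overlaps), measuring from the bottom-left corner of the bounding box.
Bottom plate: 10.4 × 1.05, A = 10.92 in², y = 0.525 in, Ī = 1.003 in⁴.
Web plate: 0.8 × 10.4, A = 8.32 in², y = 6.25 in, Ī = 74.99 in⁴.
Top plate: 2.8 × 0.8, A = 2.24 in², y = 11.85 in, Ī = 0.1195 in⁴.
Centroid: ȳ = ΣA·y / ΣA = 3.924 in.
Transfer each piece to the horizontal centroidal axis using Ī + A·d² with d = y − 3.924:
  bottom plate: d = -3.399 in → contributes +127.1 in⁴
  web plate: d = 2.326 in → contributes +120 in⁴
  top plate: d = 7.926 in → contributes +140.9 in⁴
Total I = 388 in⁴.
Extreme fibre distance c = 8.326 in; S = I/c = 46.6 in³.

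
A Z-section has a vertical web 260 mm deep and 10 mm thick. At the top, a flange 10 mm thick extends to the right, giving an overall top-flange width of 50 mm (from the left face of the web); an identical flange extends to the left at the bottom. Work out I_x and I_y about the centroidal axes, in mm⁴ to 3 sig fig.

Treat the section as a set of non-overlapping primitives; coordinates are from the bounding-box lower-left.
Web: 10 × 260, A = 2 600 mm², y = 130 mm, Ī = 14 646 667 mm⁴.
Top flange (beyond web): 40 × 10, A = 400 mm², y = 255 mm, Ī = 3333.3 mm⁴.
Bottom flange (beyond web): 40 × 10, A = 400 mm², y = 5 mm, Ī = 3333.3 mm⁴.
Centroid: ȳ = ΣA·y / ΣA = 130 mm.
Transfer each piece to the centroidal x-axis using Ī + A·d² with d = y − 130:
  web: d = 0 mm → contributes +14 646 667 mm⁴
  top flange (beyond web): d = 125 mm → contributes +6 253 333 mm⁴
  bottom flange (beyond web): d = -125 mm → contributes +6 253 333 mm⁴
Total I = 27 153 333 mm⁴.
For the y-axis: x̄ = 45 mm.
Repeating about the centroidal y-axis gives I_y = 628 333 mm⁴.

I_x ≈ 2.72 × 10⁷ mm⁴, I_y ≈ 6.28 × 10⁵ mm⁴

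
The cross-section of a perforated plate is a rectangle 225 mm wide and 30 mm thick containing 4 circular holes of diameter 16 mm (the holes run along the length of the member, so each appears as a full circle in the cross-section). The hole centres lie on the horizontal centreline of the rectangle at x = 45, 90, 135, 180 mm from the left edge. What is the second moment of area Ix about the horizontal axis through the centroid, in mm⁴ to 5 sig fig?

Ix ≈ 4.9338 × 10⁵ mm⁴

Decompose the section into non-overlapping parts with the origin at the bottom-left of its bounding rectangle.
Plate: 225 × 30, A = 6 750 mm², y = 15 mm, Ī = 506 250 mm⁴.
Hole 1 (subtracted): ⌀16, A = 201.0619 mm², y = 15 mm, Ī = 3216.991 mm⁴.
Hole 2 (subtracted): ⌀16, A = 201.0619 mm², y = 15 mm, Ī = 3216.991 mm⁴.
Hole 3 (subtracted): ⌀16, A = 201.0619 mm², y = 15 mm, Ī = 3216.991 mm⁴.
Hole 4 (subtracted): ⌀16, A = 201.0619 mm², y = 15 mm, Ī = 3216.991 mm⁴.
By symmetry the centroid is at mid-height, ȳ = 15 mm.
All pieces are centred on the horizontal axis through the centroid, so I = ΣĪ (holes subtracted) = 493 382 mm⁴.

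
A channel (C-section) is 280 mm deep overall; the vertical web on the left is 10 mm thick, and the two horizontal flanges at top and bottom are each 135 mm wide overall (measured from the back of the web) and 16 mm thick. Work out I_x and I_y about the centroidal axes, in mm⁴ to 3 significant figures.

Treat the section as a set of non-overlapping primitives; coordinates are from the bounding-box lower-left.
Web: 10 × 280, A = 2 800 mm², y = 140 mm, Ī = 18 293 333 mm⁴.
Top flange (beyond web): 125 × 16, A = 2 000 mm², y = 272 mm, Ī = 42 667 mm⁴.
Bottom flange (beyond web): 125 × 16, A = 2 000 mm², y = 8 mm, Ī = 42 667 mm⁴.
By symmetry the centroid is at mid-height, ȳ = 140 mm.
Transfer each piece to the centroidal x-axis using Ī + A·d² with d = y − 140:
  web: d = 0 mm → contributes +18 293 333 mm⁴
  top flange (beyond web): d = 132 mm → contributes +34 890 667 mm⁴
  bottom flange (beyond web): d = -132 mm → contributes +34 890 667 mm⁴
Total I = 88 074 667 mm⁴.
For the y-axis: x̄ = 44.706 mm.
Repeating about the centroidal y-axis gives I_y = 12 736 078 mm⁴.

I_x ≈ 8.81 × 10⁷ mm⁴, I_y ≈ 1.27 × 10⁷ mm⁴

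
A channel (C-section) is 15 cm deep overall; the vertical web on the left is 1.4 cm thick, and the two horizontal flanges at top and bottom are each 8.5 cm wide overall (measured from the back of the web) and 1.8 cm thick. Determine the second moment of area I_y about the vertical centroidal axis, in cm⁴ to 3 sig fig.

I_y ≈ 319 cm⁴

Split into non-overlapping primitives; take the origin at the lower-left of the bounding box.
Web: 1.4 × 15, A = 21 cm², x = 0.7 cm, Ī = 3.43 cm⁴.
Top flange (beyond web): 7.1 × 1.8, A = 12.78 cm², x = 4.95 cm, Ī = 53.687 cm⁴.
Bottom flange (beyond web): 7.1 × 1.8, A = 12.78 cm², x = 4.95 cm, Ī = 53.687 cm⁴.
Centroid: x̄ = ΣA·x / ΣA = 3.0331 cm.
Transfer each piece to the vertical centroidal axis using Ī + A·d² with d = x − 3.0331:
  web: d = -2.3331 cm → contributes +117.74 cm⁴
  top flange (beyond web): d = 1.9169 cm → contributes +100.65 cm⁴
  bottom flange (beyond web): d = 1.9169 cm → contributes +100.65 cm⁴
Total I = 319.03 cm⁴.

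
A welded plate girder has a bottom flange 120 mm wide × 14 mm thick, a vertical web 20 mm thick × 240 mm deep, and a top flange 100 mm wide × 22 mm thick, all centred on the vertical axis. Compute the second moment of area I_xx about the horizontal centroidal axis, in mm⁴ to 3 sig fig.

Treat the section as a set of non-overlapping primitives; coordinates are from the bounding-box lower-left.
Bottom plate: 120 × 14, A = 1 680 mm², y = 7 mm, Ī = 27 440 mm⁴.
Web plate: 20 × 240, A = 4 800 mm², y = 134 mm, Ī = 23 040 000 mm⁴.
Top plate: 100 × 22, A = 2 200 mm², y = 265 mm, Ī = 88 733 mm⁴.
Centroid: ȳ = ΣA·y / ΣA = 142.62 mm.
Transfer each piece to the horizontal centroidal axis using Ī + A·d² with d = y − 142.62:
  bottom plate: d = -135.62 mm → contributes +30 928 284 mm⁴
  web plate: d = -8.6221 mm → contributes +23 396 837 mm⁴
  top plate: d = 122.38 mm → contributes +33 036 694 mm⁴
Total I = 87 361 814 mm⁴.

I_xx ≈ 8.74 × 10⁷ mm⁴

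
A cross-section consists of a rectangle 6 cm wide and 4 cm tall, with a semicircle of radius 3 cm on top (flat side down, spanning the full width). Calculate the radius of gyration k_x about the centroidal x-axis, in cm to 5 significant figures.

k_x ≈ 1.8899 cm

Break the section into simple shapes (no overlaps), measuring from the bottom-left corner of the bounding box.
Rectangular body: 6 × 4, A = 24 cm², y = 2 cm, Ī = 32 cm⁴.
Semicircular cap: semicircle r = 3, A = 14.13717 cm², y = 5.27324 cm, Ī = 8.890314 cm⁴.
Centroid: ȳ = ΣA·y / ΣA = 3.213366 cm.
Transfer each piece to the centroidal x-axis using Ī + A·d² with d = y − 3.213366:
  rectangular body: d = -1.213366 cm → contributes +67.33416 cm⁴
  semicircular cap: d = 2.059874 cm → contributes +68.87544 cm⁴
Total I = 136.2096 cm⁴.
Radius of gyration: k = √(I/A) = √(136.2096 / 38.13717) = 1.88986 cm.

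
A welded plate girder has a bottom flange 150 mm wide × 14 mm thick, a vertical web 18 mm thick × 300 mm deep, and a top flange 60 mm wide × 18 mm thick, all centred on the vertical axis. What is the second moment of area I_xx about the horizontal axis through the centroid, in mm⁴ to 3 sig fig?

I_xx ≈ 1.17 × 10⁸ mm⁴

Split into non-overlapping primitives; take the origin at the lower-left of the bounding box.
Bottom plate: 150 × 14, A = 2 100 mm², y = 7 mm, Ī = 34 300 mm⁴.
Web plate: 18 × 300, A = 5 400 mm², y = 164 mm, Ī = 40 500 000 mm⁴.
Top plate: 60 × 18, A = 1 080 mm², y = 323 mm, Ī = 29 160 mm⁴.
Centroid: ȳ = ΣA·y / ΣA = 145.59 mm.
Transfer each piece to the horizontal axis through the centroid using Ī + A·d² with d = y − 145.59:
  bottom plate: d = -138.59 mm → contributes +40 367 889 mm⁴
  web plate: d = 18.413 mm → contributes +42 330 726 mm⁴
  top plate: d = 177.41 mm → contributes +34 022 404 mm⁴
Total I = 116 721 019 mm⁴.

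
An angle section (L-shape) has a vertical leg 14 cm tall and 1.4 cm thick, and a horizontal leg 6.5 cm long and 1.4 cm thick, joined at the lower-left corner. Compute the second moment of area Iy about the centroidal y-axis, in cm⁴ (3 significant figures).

Iy ≈ 74.0 cm⁴

Decompose the section into non-overlapping parts with the origin at the bottom-left of its bounding rectangle.
Vertical leg: 1.4 × 14, A = 19.6 cm², x = 0.7 cm, Ī = 3.2013 cm⁴.
Horizontal leg (remainder): 5.1 × 1.4, A = 7.14 cm², x = 3.95 cm, Ī = 15.476 cm⁴.
Centroid: x̄ = ΣA·x / ΣA = 1.5678 cm.
Transfer each piece to the centroidal y-axis using Ī + A·d² with d = x − 1.5678:
  vertical leg: d = -0.8678 cm → contributes +17.962 cm⁴
  horizontal leg (remainder): d = 2.3822 cm → contributes +55.995 cm⁴
Total I = 73.956 cm⁴.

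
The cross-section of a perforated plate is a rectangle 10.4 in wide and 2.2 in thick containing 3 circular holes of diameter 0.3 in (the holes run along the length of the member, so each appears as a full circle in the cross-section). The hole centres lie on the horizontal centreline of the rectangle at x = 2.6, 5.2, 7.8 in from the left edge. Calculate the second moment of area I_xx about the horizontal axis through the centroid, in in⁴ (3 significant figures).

I_xx ≈ 9.23 in⁴

Break the section into simple shapes (no overlaps), measuring from the bottom-left corner of the bounding box.
Plate: 10.4 × 2.2, A = 22.88 in², y = 1.1 in, Ī = 9.2283 in⁴.
Hole 1 (subtracted): ⌀0.3, A = 0.070686 in², y = 1.1 in, Ī = 0.00039761 in⁴.
Hole 2 (subtracted): ⌀0.3, A = 0.070686 in², y = 1.1 in, Ī = 0.00039761 in⁴.
Hole 3 (subtracted): ⌀0.3, A = 0.070686 in², y = 1.1 in, Ī = 0.00039761 in⁴.
By symmetry the centroid is at mid-height, ȳ = 1.1 in.
All pieces are centred on the horizontal axis through the centroid, so I = ΣĪ (holes subtracted) = 9.2271 in⁴.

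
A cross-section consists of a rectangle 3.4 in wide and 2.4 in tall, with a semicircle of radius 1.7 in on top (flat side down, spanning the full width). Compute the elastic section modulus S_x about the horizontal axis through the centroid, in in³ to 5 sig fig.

Split into non-overlapping primitives; take the origin at the lower-left of the bounding box.
Rectangular body: 3.4 × 2.4, A = 8.16 in², y = 1.2 in, Ī = 3.9168 in⁴.
Semicircular cap: semicircle r = 1.7, A = 4.539601 in², y = 3.121502 in, Ī = 0.9167011 in⁴.
Centroid: ȳ = ΣA·y / ΣA = 1.886861 in.
Transfer each piece to the horizontal axis through the centroid using Ī + A·d² with d = y − 1.886861:
  rectangular body: d = -0.6868605 in → contributes +7.766504 in⁴
  semicircular cap: d = 1.234642 in → contributes +7.8366 in⁴
Total I = 15.6031 in⁴.
Extreme fibre distance c = 2.213139 in; S = I/c = 7.050212 in³.

S_x ≈ 7.0502 in³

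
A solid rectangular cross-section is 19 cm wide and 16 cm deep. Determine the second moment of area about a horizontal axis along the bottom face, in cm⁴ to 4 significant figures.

I_base ≈ 2.594 × 10⁴ cm⁴

The section: 19 × 16, A = 304 cm², y = 8 cm, Ī = 6485.33 cm⁴.
Transfer it to the base of the section using Ī + A·d² with d = y − 0:
  the section: d = 8 cm → contributes +25941.3 cm⁴
Total I = 25941.3 cm⁴.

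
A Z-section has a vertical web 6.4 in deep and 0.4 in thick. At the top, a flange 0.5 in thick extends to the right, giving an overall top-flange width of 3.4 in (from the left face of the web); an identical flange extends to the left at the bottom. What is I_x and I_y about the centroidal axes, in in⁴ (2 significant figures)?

Treat the section as a set of non-overlapping primitives; coordinates are from the bounding-box lower-left.
Web: 0.4 × 6.4, A = 2.56 in², y = 3.2 in, Ī = 8.738 in⁴.
Top flange (beyond web): 3 × 0.5, A = 1.5 in², y = 6.15 in, Ī = 0.03125 in⁴.
Bottom flange (beyond web): 3 × 0.5, A = 1.5 in², y = 0.25 in, Ī = 0.03125 in⁴.
Centroid: ȳ = ΣA·y / ΣA = 3.2 in.
Transfer each piece to the centroidal x-axis using Ī + A·d² with d = y − 3.2:
  web: d = 0 in → contributes +8.738 in⁴
  top flange (beyond web): d = 2.95 in → contributes +13.09 in⁴
  bottom flange (beyond web): d = -2.95 in → contributes +13.09 in⁴
Total I = 34.91 in⁴.
For the y-axis: x̄ = 3.2 in.
Repeating about the centroidal y-axis gives I_y = 10.95 in⁴.

I_x ≈ 35 in⁴, I_y ≈ 11 in⁴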